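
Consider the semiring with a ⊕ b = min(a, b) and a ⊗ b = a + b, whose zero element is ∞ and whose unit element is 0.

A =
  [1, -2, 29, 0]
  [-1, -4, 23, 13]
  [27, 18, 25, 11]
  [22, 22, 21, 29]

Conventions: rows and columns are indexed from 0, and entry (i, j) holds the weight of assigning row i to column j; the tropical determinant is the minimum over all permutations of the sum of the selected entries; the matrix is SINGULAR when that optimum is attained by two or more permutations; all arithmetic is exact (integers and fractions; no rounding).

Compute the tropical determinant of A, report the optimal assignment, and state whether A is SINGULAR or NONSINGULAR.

σ = (0, 1, 2, 3): 1 + (-4) + 25 + 29 = 51
σ = (0, 1, 3, 2): 1 + (-4) + 11 + 21 = 29
σ = (0, 2, 1, 3): 1 + 23 + 18 + 29 = 71
σ = (0, 2, 3, 1): 1 + 23 + 11 + 22 = 57
σ = (0, 3, 1, 2): 1 + 13 + 18 + 21 = 53
σ = (0, 3, 2, 1): 1 + 13 + 25 + 22 = 61
σ = (1, 0, 2, 3): (-2) + (-1) + 25 + 29 = 51
σ = (1, 0, 3, 2): (-2) + (-1) + 11 + 21 = 29
σ = (1, 2, 0, 3): (-2) + 23 + 27 + 29 = 77
σ = (1, 2, 3, 0): (-2) + 23 + 11 + 22 = 54
σ = (1, 3, 0, 2): (-2) + 13 + 27 + 21 = 59
σ = (1, 3, 2, 0): (-2) + 13 + 25 + 22 = 58
σ = (2, 0, 1, 3): 29 + (-1) + 18 + 29 = 75
σ = (2, 0, 3, 1): 29 + (-1) + 11 + 22 = 61
σ = (2, 1, 0, 3): 29 + (-4) + 27 + 29 = 81
σ = (2, 1, 3, 0): 29 + (-4) + 11 + 22 = 58
σ = (2, 3, 0, 1): 29 + 13 + 27 + 22 = 91
σ = (2, 3, 1, 0): 29 + 13 + 18 + 22 = 82
σ = (3, 0, 1, 2): 0 + (-1) + 18 + 21 = 38
σ = (3, 0, 2, 1): 0 + (-1) + 25 + 22 = 46
σ = (3, 1, 0, 2): 0 + (-4) + 27 + 21 = 44
σ = (3, 1, 2, 0): 0 + (-4) + 25 + 22 = 43
σ = (3, 2, 0, 1): 0 + 23 + 27 + 22 = 72
σ = (3, 2, 1, 0): 0 + 23 + 18 + 22 = 63
Optimal value attained by: σ = (0, 1, 3, 2).
Answer: det⊕(A) = 29; verdict: SINGULAR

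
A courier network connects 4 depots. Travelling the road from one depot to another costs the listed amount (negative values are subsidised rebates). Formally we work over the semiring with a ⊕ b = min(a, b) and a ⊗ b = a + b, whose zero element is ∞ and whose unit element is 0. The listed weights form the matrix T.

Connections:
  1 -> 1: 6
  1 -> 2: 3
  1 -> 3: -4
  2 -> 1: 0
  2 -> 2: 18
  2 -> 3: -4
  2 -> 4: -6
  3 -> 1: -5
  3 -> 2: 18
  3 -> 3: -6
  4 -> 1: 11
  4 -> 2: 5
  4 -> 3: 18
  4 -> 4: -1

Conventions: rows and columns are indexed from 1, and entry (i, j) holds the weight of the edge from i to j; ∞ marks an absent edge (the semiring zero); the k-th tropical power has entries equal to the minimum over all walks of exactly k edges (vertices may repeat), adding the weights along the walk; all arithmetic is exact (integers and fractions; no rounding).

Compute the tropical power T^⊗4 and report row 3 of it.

T^⊗2:
  [-9, 9, -10, -3]
  [-9, -1, -10, -7]
  [-11, -2, -12, 12]
  [5, 4, 1, -2]
T^⊗3:
  [-15, -6, -16, -4]
  [-15, -6, -16, -8]
  [-17, -8, -18, -8]
  [-4, 3, -5, -3]
T^⊗4:
  [-21, -12, -22, -12]
  [-21, -12, -22, -12]
  [-23, -14, -24, -14]
  [-10, -1, -11, -4]
Answer: row 3 of T^⊗4 = [-23, -14, -24, -14]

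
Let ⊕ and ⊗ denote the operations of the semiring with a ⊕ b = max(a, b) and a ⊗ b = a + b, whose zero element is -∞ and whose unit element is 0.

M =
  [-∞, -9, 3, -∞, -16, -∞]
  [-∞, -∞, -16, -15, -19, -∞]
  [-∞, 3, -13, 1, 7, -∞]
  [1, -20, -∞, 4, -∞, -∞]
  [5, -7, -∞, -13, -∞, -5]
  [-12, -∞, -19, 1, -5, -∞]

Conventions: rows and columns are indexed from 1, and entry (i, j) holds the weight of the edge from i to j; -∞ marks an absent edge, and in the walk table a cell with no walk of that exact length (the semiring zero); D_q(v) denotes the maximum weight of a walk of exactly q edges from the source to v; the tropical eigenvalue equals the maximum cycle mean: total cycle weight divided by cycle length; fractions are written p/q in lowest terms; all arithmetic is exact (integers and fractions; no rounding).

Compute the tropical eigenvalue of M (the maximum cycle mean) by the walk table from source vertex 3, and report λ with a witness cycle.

q=0: [-∞, -∞, 0, -∞, -∞, -∞]
q=1: [-∞, 3, -13, 1, 7, -∞]
q=2: [12, 0, -13, 5, -6, 2]
q=3: [6, 3, 15, 9, -3, -11]
q=4: [10, 18, 9, 16, 22, -8]
q=5: [27, 15, 13, 20, 16, 17]
q=6: [21, 18, 30, 24, 20, 11]
Optimal cycle mean attained by: cycle 1->3->5->1, total 3 + 7 + 5, length 3.
Answer: λ = 5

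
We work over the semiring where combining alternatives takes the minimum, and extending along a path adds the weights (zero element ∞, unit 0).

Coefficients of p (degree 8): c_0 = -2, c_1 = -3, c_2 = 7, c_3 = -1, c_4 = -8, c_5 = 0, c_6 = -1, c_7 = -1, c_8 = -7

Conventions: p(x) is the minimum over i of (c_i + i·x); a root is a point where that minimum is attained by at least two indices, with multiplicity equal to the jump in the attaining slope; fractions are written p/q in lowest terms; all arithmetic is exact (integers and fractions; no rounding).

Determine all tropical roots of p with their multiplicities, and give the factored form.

hull edge (i=0, c=-2) to (i=4, c=-8): slope -3/2, span 4
hull edge (i=4, c=-8) to (i=8, c=-7): slope 1/4, span 4
Factored form: p(x) = -7 ⊗ (x ⊕ (-1/4)) ⊗ (x ⊕ (-1/4)) ⊗ (x ⊕ (-1/4)) ⊗ (x ⊕ (-1/4)) ⊗ (x ⊕ 3/2) ⊗ (x ⊕ 3/2) ⊗ (x ⊕ 3/2) ⊗ (x ⊕ 3/2)
Answer: roots = -1/4 (mult 4), 3/2 (mult 4)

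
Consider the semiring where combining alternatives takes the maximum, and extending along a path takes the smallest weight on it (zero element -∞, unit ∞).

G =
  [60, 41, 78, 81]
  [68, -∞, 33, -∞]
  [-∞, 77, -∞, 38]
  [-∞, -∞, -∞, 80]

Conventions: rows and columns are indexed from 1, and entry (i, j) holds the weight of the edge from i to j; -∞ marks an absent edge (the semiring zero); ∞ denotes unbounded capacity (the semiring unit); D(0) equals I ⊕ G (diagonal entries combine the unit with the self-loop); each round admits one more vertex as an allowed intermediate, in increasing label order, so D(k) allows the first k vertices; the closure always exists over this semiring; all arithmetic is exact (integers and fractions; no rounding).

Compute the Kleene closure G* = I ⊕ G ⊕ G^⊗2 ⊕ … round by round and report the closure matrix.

D(0):
  [∞, 41, 78, 81]
  [68, ∞, 33, -∞]
  [-∞, 77, ∞, 38]
  [-∞, -∞, -∞, ∞]
D(1):
  [∞, 41, 78, 81]
  [68, ∞, 68, 68]
  [-∞, 77, ∞, 38]
  [-∞, -∞, -∞, ∞]
D(2):
  [∞, 41, 78, 81]
  [68, ∞, 68, 68]
  [68, 77, ∞, 68]
  [-∞, -∞, -∞, ∞]
D(3):
  [∞, 77, 78, 81]
  [68, ∞, 68, 68]
  [68, 77, ∞, 68]
  [-∞, -∞, -∞, ∞]
D(4):
  [∞, 77, 78, 81]
  [68, ∞, 68, 68]
  [68, 77, ∞, 68]
  [-∞, -∞, -∞, ∞]
Answer: G* = [[∞, 77, 78, 81], [68, ∞, 68, 68], [68, 77, ∞, 68], [-∞, -∞, -∞, ∞]]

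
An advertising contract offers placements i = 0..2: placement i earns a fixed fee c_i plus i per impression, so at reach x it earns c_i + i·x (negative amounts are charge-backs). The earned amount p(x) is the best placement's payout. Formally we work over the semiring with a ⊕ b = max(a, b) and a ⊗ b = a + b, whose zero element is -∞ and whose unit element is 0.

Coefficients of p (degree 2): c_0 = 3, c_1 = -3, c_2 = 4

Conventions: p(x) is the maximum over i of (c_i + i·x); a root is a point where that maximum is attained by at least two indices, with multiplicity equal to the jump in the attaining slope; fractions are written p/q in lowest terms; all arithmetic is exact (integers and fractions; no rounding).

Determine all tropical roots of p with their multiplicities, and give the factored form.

hull edge (i=0, c=3) to (i=2, c=4): slope 1/2, span 2
Factored form: p(x) = 4 ⊗ (x ⊕ (-1/2)) ⊗ (x ⊕ (-1/2))
Answer: roots = -1/2 (mult 2)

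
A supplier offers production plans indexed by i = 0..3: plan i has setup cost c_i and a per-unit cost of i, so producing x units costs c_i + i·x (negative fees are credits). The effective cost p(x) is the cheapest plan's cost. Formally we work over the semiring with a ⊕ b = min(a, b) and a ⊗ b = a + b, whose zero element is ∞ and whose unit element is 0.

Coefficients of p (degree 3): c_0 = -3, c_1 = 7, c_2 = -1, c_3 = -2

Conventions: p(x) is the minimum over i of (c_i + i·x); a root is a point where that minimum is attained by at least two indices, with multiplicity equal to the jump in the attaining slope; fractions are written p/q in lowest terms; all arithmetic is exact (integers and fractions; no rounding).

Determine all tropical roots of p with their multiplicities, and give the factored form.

hull edge (i=0, c=-3) to (i=3, c=-2): slope 1/3, span 3
Factored form: p(x) = -2 ⊗ (x ⊕ (-1/3)) ⊗ (x ⊕ (-1/3)) ⊗ (x ⊕ (-1/3))
Answer: roots = -1/3 (mult 3)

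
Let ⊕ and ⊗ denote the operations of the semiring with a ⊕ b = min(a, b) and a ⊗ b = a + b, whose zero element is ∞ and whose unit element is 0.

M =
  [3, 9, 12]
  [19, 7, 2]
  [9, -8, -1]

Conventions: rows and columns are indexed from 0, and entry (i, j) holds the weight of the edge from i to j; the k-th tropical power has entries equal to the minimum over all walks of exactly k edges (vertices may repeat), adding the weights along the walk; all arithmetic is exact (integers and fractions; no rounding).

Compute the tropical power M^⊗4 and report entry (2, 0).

M^⊗2:
  [6, 4, 11]
  [11, -6, 1]
  [8, -9, -6]
M^⊗3:
  [9, 3, 6]
  [10, -7, -4]
  [3, -14, -7]
M^⊗4:
  [12, -2, 5]
  [5, -12, -5]
  [2, -15, -12]
Key observation: the optimum is the walk 2->1->2->2->0, with weight (-8) + 2 + (-1) + 9 = 2.
Optimal value attained by: walk 2->1->2->2->0.
Answer: (M^⊗4)[2][0] = 2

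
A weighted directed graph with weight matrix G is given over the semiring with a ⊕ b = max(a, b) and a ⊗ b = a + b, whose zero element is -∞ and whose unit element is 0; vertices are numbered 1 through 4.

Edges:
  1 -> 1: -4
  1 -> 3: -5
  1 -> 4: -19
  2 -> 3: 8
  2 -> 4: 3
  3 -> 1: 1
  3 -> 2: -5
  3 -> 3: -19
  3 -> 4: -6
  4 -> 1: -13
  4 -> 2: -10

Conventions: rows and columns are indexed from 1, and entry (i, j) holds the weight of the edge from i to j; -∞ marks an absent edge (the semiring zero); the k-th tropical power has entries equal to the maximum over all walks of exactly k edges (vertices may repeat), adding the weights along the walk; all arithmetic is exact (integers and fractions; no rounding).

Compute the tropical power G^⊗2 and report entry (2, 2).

G^⊗2:
  [-4, -10, -9, -11]
  [9, 3, -11, 2]
  [-3, -16, 3, -2]
  [-17, -∞, -2, -7]
Key observation: the optimum is the walk 2->3->2, with weight 8 + (-5) = 3.
Optimal value attained by: walk 2->3->2.
Answer: (G^⊗2)[2][2] = 3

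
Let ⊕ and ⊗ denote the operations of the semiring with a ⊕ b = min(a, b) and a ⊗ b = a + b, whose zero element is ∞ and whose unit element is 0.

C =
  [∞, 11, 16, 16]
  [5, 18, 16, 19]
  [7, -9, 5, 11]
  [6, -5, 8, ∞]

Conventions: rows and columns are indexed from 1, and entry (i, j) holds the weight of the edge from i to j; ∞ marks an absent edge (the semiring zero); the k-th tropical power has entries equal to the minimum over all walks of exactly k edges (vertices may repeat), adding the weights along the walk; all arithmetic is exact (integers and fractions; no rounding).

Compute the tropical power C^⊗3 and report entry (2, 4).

C^⊗2:
  [16, 7, 21, 27]
  [23, 7, 21, 21]
  [-4, -4, 7, 10]
  [0, -1, 11, 14]
C^⊗3:
  [12, 12, 23, 26]
  [12, 12, 23, 26]
  [1, -2, 12, 12]
  [4, 2, 15, 16]
Key observation: the optimum is the walk 2->3->2->4, with weight 16 + (-9) + 19 = 26.
Optimal value attained by: walk 2->3->2->4.
Answer: (C^⊗3)[2][4] = 26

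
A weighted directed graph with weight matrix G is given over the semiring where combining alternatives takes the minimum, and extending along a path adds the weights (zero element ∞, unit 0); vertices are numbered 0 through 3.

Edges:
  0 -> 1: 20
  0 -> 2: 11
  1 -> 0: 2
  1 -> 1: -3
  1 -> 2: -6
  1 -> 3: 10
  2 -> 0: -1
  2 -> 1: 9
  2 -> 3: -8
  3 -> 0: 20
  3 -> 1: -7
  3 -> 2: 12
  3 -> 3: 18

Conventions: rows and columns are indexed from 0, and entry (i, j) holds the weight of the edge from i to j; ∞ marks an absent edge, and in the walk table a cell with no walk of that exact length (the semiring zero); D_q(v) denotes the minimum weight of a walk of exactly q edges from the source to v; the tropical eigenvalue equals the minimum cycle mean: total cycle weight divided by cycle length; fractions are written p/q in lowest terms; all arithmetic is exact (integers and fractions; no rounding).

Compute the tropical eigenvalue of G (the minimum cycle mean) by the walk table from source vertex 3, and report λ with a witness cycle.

q=0: [∞, ∞, ∞, 0]
q=1: [20, -7, 12, 18]
q=2: [-5, -10, -13, 3]
q=3: [-14, -13, -16, -21]
q=4: [-17, -28, -19, -24]
Optimal cycle mean attained by: cycle 1->2->3->1, total (-6) + (-8) + (-7), length 3.
Answer: λ = -7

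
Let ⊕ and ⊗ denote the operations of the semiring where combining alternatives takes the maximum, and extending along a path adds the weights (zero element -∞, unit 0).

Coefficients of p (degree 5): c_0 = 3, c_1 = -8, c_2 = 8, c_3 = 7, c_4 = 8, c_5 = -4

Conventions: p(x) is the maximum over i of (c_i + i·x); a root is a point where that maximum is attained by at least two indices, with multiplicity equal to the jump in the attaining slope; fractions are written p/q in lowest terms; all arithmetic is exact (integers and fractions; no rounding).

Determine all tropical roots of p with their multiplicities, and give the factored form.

hull edge (i=0, c=3) to (i=2, c=8): slope 5/2, span 2
hull edge (i=2, c=8) to (i=4, c=8): slope 0, span 2
hull edge (i=4, c=8) to (i=5, c=-4): slope -12, span 1
Factored form: p(x) = -4 ⊗ (x ⊕ (-5/2)) ⊗ (x ⊕ (-5/2)) ⊗ (x ⊕ 0) ⊗ (x ⊕ 0) ⊗ (x ⊕ 12)
Answer: roots = -5/2 (mult 2), 0 (mult 2), 12 (mult 1)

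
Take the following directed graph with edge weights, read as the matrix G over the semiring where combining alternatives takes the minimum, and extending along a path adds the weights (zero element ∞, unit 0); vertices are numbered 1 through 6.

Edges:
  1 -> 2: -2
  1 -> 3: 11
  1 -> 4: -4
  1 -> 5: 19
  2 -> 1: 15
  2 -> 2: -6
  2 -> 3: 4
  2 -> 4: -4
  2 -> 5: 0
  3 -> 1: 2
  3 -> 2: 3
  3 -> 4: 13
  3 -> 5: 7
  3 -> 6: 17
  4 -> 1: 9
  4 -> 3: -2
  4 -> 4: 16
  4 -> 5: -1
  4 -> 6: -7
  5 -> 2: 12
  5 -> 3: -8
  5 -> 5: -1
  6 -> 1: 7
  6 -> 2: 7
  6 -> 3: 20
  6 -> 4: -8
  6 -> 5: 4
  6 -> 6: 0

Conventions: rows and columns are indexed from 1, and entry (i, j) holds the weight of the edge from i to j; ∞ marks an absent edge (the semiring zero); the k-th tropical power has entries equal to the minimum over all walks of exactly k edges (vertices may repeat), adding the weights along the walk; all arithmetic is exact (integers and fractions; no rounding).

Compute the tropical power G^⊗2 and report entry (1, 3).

G^⊗2:
  [5, -8, -6, -6, -5, -11]
  [5, -12, -8, -10, -6, -11]
  [18, -3, -1, -2, 3, 6]
  [0, 0, -9, -15, -3, -7]
  [-6, -5, -9, 5, -2, 9]
  [1, 1, -10, -8, -9, -15]
Key observation: the optimum is the walk 1->4->3, with weight (-4) + (-2) = -6.
Optimal value attained by: walk 1->4->3.
Answer: (G^⊗2)[1][3] = -6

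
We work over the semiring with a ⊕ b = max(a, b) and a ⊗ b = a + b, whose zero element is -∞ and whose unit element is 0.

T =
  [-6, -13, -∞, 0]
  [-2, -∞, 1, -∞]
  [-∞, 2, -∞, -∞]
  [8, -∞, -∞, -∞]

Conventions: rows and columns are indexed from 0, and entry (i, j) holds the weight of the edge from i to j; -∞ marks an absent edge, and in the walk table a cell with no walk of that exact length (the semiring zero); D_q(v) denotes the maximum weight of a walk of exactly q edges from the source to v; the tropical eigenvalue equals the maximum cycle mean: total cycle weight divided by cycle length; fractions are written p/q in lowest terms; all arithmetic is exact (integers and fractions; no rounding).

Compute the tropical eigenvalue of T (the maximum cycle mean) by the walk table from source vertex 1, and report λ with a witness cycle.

q=0: [-∞, 0, -∞, -∞]
q=1: [-2, -∞, 1, -∞]
q=2: [-8, 3, -∞, -2]
q=3: [6, -21, 4, -8]
q=4: [0, 6, -20, 6]
Optimal cycle mean attained by: cycle 0->3->0, total 0 + 8, length 2.
Answer: λ = 4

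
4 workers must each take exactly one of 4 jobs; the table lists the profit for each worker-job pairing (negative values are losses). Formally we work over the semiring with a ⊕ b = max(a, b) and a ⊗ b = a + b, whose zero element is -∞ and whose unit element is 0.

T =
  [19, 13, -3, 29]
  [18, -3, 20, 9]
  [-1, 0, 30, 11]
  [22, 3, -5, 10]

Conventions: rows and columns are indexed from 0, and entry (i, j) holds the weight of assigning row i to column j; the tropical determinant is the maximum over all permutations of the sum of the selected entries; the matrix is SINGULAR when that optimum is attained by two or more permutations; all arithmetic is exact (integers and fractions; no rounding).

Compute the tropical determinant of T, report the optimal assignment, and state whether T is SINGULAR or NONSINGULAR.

σ = (0, 1, 2, 3): 19 + (-3) + 30 + 10 = 56
σ = (0, 1, 3, 2): 19 + (-3) + 11 + (-5) = 22
σ = (0, 2, 1, 3): 19 + 20 + 0 + 10 = 49
σ = (0, 2, 3, 1): 19 + 20 + 11 + 3 = 53
σ = (0, 3, 1, 2): 19 + 9 + 0 + (-5) = 23
σ = (0, 3, 2, 1): 19 + 9 + 30 + 3 = 61
σ = (1, 0, 2, 3): 13 + 18 + 30 + 10 = 71
σ = (1, 0, 3, 2): 13 + 18 + 11 + (-5) = 37
σ = (1, 2, 0, 3): 13 + 20 + (-1) + 10 = 42
σ = (1, 2, 3, 0): 13 + 20 + 11 + 22 = 66
σ = (1, 3, 0, 2): 13 + 9 + (-1) + (-5) = 16
σ = (1, 3, 2, 0): 13 + 9 + 30 + 22 = 74
σ = (2, 0, 1, 3): (-3) + 18 + 0 + 10 = 25
σ = (2, 0, 3, 1): (-3) + 18 + 11 + 3 = 29
σ = (2, 1, 0, 3): (-3) + (-3) + (-1) + 10 = 3
σ = (2, 1, 3, 0): (-3) + (-3) + 11 + 22 = 27
σ = (2, 3, 0, 1): (-3) + 9 + (-1) + 3 = 8
σ = (2, 3, 1, 0): (-3) + 9 + 0 + 22 = 28
σ = (3, 0, 1, 2): 29 + 18 + 0 + (-5) = 42
σ = (3, 0, 2, 1): 29 + 18 + 30 + 3 = 80
σ = (3, 1, 0, 2): 29 + (-3) + (-1) + (-5) = 20
σ = (3, 1, 2, 0): 29 + (-3) + 30 + 22 = 78
σ = (3, 2, 0, 1): 29 + 20 + (-1) + 3 = 51
σ = (3, 2, 1, 0): 29 + 20 + 0 + 22 = 71
Optimal value attained by: σ = (3, 0, 2, 1).
Answer: det⊕(T) = 80; verdict: NONSINGULAR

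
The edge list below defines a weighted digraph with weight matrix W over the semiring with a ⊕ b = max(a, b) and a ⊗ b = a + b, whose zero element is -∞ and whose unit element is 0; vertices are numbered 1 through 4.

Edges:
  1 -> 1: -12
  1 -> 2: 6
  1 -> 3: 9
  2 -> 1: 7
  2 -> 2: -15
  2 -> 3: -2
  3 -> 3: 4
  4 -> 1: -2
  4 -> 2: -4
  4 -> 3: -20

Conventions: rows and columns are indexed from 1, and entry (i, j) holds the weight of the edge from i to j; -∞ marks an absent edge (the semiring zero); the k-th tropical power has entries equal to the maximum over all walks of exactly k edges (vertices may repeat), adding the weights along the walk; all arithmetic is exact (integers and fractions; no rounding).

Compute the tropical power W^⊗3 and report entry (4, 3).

W^⊗2:
  [13, -6, 13, -∞]
  [-5, 13, 16, -∞]
  [-∞, -∞, 8, -∞]
  [3, 4, 7, -∞]
W^⊗3:
  [1, 19, 22, -∞]
  [20, 1, 20, -∞]
  [-∞, -∞, 12, -∞]
  [11, 9, 12, -∞]
Key observation: the optimum is the walk 4->2->1->3, with weight (-4) + 7 + 9 = 12.
Optimal value attained by: walk 4->2->1->3.
Answer: (W^⊗3)[4][3] = 12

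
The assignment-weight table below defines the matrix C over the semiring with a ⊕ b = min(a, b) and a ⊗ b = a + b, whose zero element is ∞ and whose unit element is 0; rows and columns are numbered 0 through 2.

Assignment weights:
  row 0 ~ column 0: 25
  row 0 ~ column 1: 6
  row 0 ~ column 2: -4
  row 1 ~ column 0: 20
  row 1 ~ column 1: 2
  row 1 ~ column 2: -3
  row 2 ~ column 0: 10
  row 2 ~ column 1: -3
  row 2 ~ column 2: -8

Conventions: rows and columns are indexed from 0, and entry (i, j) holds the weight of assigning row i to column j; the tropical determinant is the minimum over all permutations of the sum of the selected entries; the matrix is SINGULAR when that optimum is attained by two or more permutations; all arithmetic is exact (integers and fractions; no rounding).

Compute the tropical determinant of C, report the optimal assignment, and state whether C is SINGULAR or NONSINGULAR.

σ = (0, 1, 2): 25 + 2 + (-8) = 19
σ = (0, 2, 1): 25 + (-3) + (-3) = 19
σ = (1, 0, 2): 6 + 20 + (-8) = 18
σ = (1, 2, 0): 6 + (-3) + 10 = 13
σ = (2, 0, 1): (-4) + 20 + (-3) = 13
σ = (2, 1, 0): (-4) + 2 + 10 = 8
Optimal value attained by: σ = (2, 1, 0).
Answer: det⊕(C) = 8; verdict: NONSINGULAR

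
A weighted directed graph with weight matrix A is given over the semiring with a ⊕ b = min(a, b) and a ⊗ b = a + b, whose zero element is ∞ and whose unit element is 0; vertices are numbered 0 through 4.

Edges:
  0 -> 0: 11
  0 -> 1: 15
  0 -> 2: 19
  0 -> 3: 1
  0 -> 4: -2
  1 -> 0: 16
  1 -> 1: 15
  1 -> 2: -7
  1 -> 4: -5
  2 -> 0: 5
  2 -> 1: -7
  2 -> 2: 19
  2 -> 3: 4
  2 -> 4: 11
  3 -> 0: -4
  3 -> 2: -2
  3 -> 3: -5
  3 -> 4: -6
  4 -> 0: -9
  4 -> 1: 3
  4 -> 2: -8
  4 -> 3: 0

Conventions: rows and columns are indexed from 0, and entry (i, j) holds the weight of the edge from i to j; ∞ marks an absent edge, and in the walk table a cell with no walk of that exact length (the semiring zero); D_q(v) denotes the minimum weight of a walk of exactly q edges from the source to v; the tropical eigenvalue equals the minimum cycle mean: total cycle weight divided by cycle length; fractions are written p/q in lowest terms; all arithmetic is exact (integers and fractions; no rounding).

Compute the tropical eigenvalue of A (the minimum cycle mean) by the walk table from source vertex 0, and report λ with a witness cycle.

q=0: [0, ∞, ∞, ∞, ∞]
q=1: [11, 15, 19, 1, -2]
q=2: [-11, 1, -10, -4, -5]
q=3: [-14, -17, -13, -10, -13]
q=4: [-22, -20, -24, -15, -22]
q=5: [-31, -31, -30, -22, -25]
Optimal cycle mean attained by: cycle 1->2->1, total (-7) + (-7), length 2.
Answer: λ = -7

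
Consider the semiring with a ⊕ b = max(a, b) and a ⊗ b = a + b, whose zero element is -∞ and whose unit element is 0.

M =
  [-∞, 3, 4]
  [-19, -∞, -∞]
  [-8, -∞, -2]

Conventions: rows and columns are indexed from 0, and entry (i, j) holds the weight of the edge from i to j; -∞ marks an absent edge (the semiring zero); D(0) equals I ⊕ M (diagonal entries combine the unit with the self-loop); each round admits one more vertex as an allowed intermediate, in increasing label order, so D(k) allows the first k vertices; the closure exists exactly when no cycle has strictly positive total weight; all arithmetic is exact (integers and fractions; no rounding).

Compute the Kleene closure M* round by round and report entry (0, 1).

D(0):
  [0, 3, 4]
  [-19, 0, -∞]
  [-8, -∞, 0]
D(1):
  [0, 3, 4]
  [-19, 0, -15]
  [-8, -5, 0]
D(2):
  [0, 3, 4]
  [-19, 0, -15]
  [-8, -5, 0]
D(3):
  [0, 3, 4]
  [-19, 0, -15]
  [-8, -5, 0]
Answer: M*[0][1] = 3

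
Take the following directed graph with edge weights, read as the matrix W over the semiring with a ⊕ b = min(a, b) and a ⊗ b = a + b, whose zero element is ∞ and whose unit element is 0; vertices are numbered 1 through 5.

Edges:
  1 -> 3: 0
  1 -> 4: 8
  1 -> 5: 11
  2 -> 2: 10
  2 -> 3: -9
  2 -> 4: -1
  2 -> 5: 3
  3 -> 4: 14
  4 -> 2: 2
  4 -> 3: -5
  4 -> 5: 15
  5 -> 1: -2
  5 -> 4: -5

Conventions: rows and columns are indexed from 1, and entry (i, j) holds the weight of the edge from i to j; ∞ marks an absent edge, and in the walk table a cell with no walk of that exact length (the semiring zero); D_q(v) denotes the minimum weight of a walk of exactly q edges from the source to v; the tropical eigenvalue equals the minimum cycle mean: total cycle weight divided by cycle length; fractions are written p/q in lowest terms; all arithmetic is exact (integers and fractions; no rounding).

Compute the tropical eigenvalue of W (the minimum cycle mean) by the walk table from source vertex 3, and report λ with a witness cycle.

q=0: [∞, ∞, 0, ∞, ∞]
q=1: [∞, ∞, ∞, 14, ∞]
q=2: [∞, 16, 9, ∞, 29]
q=3: [27, 26, 7, 15, 19]
q=4: [17, 17, 10, 14, 29]
q=5: [27, 16, 8, 16, 20]
Optimal cycle mean attained by: cycle 2->5->4->2, total 3 + (-5) + 2, length 3.
Answer: λ = 0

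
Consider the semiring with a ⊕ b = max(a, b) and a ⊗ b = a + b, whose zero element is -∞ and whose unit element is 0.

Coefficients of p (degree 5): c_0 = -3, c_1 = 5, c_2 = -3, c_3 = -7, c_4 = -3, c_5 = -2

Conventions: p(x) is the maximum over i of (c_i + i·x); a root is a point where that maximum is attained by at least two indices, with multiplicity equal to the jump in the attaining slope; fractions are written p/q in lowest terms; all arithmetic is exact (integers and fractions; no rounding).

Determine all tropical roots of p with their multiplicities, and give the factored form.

hull edge (i=0, c=-3) to (i=1, c=5): slope 8, span 1
hull edge (i=1, c=5) to (i=5, c=-2): slope -7/4, span 4
Factored form: p(x) = -2 ⊗ (x ⊕ (-8)) ⊗ (x ⊕ 7/4) ⊗ (x ⊕ 7/4) ⊗ (x ⊕ 7/4) ⊗ (x ⊕ 7/4)
Answer: roots = -8 (mult 1), 7/4 (mult 4)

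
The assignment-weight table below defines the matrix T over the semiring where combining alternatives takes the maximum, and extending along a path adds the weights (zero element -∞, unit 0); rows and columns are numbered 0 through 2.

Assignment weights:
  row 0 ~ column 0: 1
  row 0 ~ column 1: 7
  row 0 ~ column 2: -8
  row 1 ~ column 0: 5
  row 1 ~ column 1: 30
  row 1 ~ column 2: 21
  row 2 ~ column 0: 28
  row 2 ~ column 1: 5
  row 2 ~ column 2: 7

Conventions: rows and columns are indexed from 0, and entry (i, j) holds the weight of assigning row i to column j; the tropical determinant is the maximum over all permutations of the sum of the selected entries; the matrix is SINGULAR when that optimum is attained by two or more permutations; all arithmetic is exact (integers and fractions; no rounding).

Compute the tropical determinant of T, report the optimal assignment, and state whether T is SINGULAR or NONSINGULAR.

σ = (0, 1, 2): 1 + 30 + 7 = 38
σ = (0, 2, 1): 1 + 21 + 5 = 27
σ = (1, 0, 2): 7 + 5 + 7 = 19
σ = (1, 2, 0): 7 + 21 + 28 = 56
σ = (2, 0, 1): (-8) + 5 + 5 = 2
σ = (2, 1, 0): (-8) + 30 + 28 = 50
Optimal value attained by: σ = (1, 2, 0).
Answer: det⊕(T) = 56; verdict: NONSINGULAR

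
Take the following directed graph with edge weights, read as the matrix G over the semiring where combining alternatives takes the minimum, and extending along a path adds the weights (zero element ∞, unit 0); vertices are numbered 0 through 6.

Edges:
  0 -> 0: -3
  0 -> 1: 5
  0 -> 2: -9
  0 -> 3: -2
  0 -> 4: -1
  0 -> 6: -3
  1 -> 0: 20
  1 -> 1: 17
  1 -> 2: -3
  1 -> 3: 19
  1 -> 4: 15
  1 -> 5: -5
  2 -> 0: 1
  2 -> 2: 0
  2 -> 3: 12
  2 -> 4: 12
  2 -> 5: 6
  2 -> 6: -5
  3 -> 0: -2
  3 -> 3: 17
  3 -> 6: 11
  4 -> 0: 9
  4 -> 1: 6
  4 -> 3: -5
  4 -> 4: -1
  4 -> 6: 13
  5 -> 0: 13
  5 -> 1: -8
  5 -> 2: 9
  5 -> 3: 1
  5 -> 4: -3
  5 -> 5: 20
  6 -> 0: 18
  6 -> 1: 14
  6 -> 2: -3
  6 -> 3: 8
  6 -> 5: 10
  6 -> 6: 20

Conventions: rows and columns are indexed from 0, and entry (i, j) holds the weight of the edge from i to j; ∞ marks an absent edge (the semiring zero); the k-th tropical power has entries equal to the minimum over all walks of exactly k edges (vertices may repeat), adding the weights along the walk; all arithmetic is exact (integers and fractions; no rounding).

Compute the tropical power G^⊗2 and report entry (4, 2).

G^⊗2:
  [-8, 2, -12, -6, -4, -3, -14]
  [-2, -13, -3, -4, -8, 3, -8]
  [-2, -2, -8, -1, 0, 5, -5]
  [-5, 3, -11, -4, -3, 21, -5]
  [-7, 5, 0, -6, -2, 1, 6]
  [-1, 3, -11, -8, -4, -13, 4]
  [-2, 2, -3, 9, 7, 3, -8]
Key observation: the optimum is the walk 4->0->2, with weight 9 + (-9) = 0.
Optimal value attained by: walk 4->0->2.
Answer: (G^⊗2)[4][2] = 0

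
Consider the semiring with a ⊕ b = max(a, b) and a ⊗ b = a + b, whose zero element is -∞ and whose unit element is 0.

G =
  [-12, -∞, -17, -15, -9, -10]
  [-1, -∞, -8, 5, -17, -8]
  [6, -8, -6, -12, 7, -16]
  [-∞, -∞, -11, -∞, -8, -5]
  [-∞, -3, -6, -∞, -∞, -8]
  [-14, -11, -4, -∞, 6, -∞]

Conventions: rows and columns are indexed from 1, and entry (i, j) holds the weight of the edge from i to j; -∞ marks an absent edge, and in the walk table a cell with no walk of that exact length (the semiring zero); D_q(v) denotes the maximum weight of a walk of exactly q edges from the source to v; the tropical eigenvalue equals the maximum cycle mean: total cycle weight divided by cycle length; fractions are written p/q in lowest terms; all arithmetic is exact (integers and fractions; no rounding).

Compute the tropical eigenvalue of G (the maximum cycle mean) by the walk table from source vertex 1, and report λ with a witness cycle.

q=0: [0, -∞, -∞, -∞, -∞, -∞]
q=1: [-12, -∞, -17, -15, -9, -10]
q=2: [-11, -12, -14, -27, -4, -17]
q=3: [-8, -7, -10, -7, -7, -12]
q=4: [-4, -10, -13, -2, -3, -12]
q=5: [-7, -6, -9, -5, -6, -7]
q=6: [-3, -9, -11, -1, -1, -10]
Optimal cycle mean attained by: cycle 2->4->6->5->2, total 5 + (-5) + 6 + (-3), length 4.
Answer: λ = 3/4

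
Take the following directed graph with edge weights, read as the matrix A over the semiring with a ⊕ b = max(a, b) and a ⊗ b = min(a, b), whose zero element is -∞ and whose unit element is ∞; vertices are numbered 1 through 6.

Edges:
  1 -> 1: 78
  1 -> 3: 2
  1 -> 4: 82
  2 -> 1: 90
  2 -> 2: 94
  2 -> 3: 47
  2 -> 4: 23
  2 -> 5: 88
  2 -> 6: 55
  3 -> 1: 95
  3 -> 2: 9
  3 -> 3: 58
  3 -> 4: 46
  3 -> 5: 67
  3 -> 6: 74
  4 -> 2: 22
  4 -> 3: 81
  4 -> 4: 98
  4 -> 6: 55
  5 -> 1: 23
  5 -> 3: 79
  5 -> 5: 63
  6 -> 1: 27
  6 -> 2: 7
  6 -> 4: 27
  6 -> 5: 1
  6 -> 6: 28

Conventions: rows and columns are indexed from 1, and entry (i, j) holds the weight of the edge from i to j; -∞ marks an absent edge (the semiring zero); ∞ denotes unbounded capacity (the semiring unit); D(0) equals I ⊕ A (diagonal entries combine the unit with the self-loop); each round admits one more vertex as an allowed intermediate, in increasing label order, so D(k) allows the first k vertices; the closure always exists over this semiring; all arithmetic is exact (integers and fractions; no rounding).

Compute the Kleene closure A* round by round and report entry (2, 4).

D(0):
  [∞, -∞, 2, 82, -∞, -∞]
  [90, ∞, 47, 23, 88, 55]
  [95, 9, ∞, 46, 67, 74]
  [-∞, 22, 81, ∞, -∞, 55]
  [23, -∞, 79, -∞, ∞, -∞]
  [27, 7, -∞, 27, 1, ∞]
D(1):
  [∞, -∞, 2, 82, -∞, -∞]
  [90, ∞, 47, 82, 88, 55]
  [95, 9, ∞, 82, 67, 74]
  [-∞, 22, 81, ∞, -∞, 55]
  [23, -∞, 79, 23, ∞, -∞]
  [27, 7, 2, 27, 1, ∞]
D(2):
  [∞, -∞, 2, 82, -∞, -∞]
  [90, ∞, 47, 82, 88, 55]
  [95, 9, ∞, 82, 67, 74]
  [22, 22, 81, ∞, 22, 55]
  [23, -∞, 79, 23, ∞, -∞]
  [27, 7, 7, 27, 7, ∞]
D(3):
  [∞, 2, 2, 82, 2, 2]
  [90, ∞, 47, 82, 88, 55]
  [95, 9, ∞, 82, 67, 74]
  [81, 22, 81, ∞, 67, 74]
  [79, 9, 79, 79, ∞, 74]
  [27, 7, 7, 27, 7, ∞]
D(4):
  [∞, 22, 81, 82, 67, 74]
  [90, ∞, 81, 82, 88, 74]
  [95, 22, ∞, 82, 67, 74]
  [81, 22, 81, ∞, 67, 74]
  [79, 22, 79, 79, ∞, 74]
  [27, 22, 27, 27, 27, ∞]
D(5):
  [∞, 22, 81, 82, 67, 74]
  [90, ∞, 81, 82, 88, 74]
  [95, 22, ∞, 82, 67, 74]
  [81, 22, 81, ∞, 67, 74]
  [79, 22, 79, 79, ∞, 74]
  [27, 22, 27, 27, 27, ∞]
D(6):
  [∞, 22, 81, 82, 67, 74]
  [90, ∞, 81, 82, 88, 74]
  [95, 22, ∞, 82, 67, 74]
  [81, 22, 81, ∞, 67, 74]
  [79, 22, 79, 79, ∞, 74]
  [27, 22, 27, 27, 27, ∞]
Answer: A*[2][4] = 82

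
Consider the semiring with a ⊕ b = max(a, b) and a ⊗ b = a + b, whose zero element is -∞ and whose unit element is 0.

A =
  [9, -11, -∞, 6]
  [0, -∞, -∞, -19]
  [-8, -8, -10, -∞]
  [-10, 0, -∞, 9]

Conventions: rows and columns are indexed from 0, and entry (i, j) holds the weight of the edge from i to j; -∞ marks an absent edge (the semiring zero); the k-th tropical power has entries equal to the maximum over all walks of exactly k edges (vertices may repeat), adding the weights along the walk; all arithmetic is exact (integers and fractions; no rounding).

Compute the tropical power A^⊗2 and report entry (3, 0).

A^⊗2:
  [18, 6, -∞, 15]
  [9, -11, -∞, 6]
  [1, -18, -20, -2]
  [0, 9, -∞, 18]
Key observation: the optimum is the walk 3->1->0, with weight 0 + 0 = 0.
Optimal value attained by: walk 3->1->0.
Answer: (A^⊗2)[3][0] = 0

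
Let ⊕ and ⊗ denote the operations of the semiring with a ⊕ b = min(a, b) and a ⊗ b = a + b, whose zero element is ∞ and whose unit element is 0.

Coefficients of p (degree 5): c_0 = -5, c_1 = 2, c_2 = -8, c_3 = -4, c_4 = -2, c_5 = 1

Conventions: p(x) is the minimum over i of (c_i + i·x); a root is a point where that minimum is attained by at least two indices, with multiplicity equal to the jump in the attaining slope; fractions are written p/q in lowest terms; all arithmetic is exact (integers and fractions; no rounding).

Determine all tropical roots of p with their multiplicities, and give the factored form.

hull edge (i=0, c=-5) to (i=2, c=-8): slope -3/2, span 2
hull edge (i=2, c=-8) to (i=5, c=1): slope 3, span 3
Factored form: p(x) = 1 ⊗ (x ⊕ (-3)) ⊗ (x ⊕ (-3)) ⊗ (x ⊕ (-3)) ⊗ (x ⊕ 3/2) ⊗ (x ⊕ 3/2)
Answer: roots = -3 (mult 3), 3/2 (mult 2)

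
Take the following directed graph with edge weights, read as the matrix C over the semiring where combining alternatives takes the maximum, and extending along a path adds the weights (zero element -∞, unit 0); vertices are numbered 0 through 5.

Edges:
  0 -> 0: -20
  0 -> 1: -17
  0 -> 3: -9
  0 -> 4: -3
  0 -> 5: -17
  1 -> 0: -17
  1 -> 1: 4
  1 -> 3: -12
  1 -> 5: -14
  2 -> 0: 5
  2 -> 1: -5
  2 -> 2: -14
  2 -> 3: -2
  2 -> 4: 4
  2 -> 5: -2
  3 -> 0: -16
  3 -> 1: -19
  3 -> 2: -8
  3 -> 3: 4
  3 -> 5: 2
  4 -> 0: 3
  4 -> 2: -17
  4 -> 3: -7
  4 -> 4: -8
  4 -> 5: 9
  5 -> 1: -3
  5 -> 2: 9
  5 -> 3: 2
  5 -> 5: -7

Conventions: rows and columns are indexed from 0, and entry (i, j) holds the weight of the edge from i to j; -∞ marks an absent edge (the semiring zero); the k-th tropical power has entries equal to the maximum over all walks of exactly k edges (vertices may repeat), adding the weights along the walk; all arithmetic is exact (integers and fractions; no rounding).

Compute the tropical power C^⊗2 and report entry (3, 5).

C^⊗2:
  [0, -13, -8, -5, -11, 6]
  [-13, 8, -5, -8, -20, -10]
  [7, -1, 7, 2, 2, 13]
  [-3, -1, 11, 8, -4, 6]
  [-5, 6, 18, 11, 0, 2]
  [14, 4, 2, 7, 13, 7]
Key observation: the optimum is the walk 3->3->5, with weight 4 + 2 = 6.
Optimal value attained by: walk 3->3->5.
Answer: (C^⊗2)[3][5] = 6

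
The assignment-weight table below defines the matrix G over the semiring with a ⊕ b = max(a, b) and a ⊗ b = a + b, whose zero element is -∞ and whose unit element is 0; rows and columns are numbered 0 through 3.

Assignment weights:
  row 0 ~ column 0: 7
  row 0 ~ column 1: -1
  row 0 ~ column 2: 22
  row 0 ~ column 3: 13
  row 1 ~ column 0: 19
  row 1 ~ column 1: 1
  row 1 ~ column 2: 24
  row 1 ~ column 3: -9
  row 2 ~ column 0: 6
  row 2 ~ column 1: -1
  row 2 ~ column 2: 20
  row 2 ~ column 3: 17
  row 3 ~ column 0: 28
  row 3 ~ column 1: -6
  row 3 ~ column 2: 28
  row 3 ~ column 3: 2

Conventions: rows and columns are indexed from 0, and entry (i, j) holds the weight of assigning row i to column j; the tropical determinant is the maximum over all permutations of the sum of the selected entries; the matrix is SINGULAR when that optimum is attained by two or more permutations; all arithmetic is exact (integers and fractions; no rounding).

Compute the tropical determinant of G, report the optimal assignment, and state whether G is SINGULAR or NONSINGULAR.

σ = (0, 1, 2, 3): 7 + 1 + 20 + 2 = 30
σ = (0, 1, 3, 2): 7 + 1 + 17 + 28 = 53
σ = (0, 2, 1, 3): 7 + 24 + (-1) + 2 = 32
σ = (0, 2, 3, 1): 7 + 24 + 17 + (-6) = 42
σ = (0, 3, 1, 2): 7 + (-9) + (-1) + 28 = 25
σ = (0, 3, 2, 1): 7 + (-9) + 20 + (-6) = 12
σ = (1, 0, 2, 3): (-1) + 19 + 20 + 2 = 40
σ = (1, 0, 3, 2): (-1) + 19 + 17 + 28 = 63
σ = (1, 2, 0, 3): (-1) + 24 + 6 + 2 = 31
σ = (1, 2, 3, 0): (-1) + 24 + 17 + 28 = 68
σ = (1, 3, 0, 2): (-1) + (-9) + 6 + 28 = 24
σ = (1, 3, 2, 0): (-1) + (-9) + 20 + 28 = 38
σ = (2, 0, 1, 3): 22 + 19 + (-1) + 2 = 42
σ = (2, 0, 3, 1): 22 + 19 + 17 + (-6) = 52
σ = (2, 1, 0, 3): 22 + 1 + 6 + 2 = 31
σ = (2, 1, 3, 0): 22 + 1 + 17 + 28 = 68
σ = (2, 3, 0, 1): 22 + (-9) + 6 + (-6) = 13
σ = (2, 3, 1, 0): 22 + (-9) + (-1) + 28 = 40
σ = (3, 0, 1, 2): 13 + 19 + (-1) + 28 = 59
σ = (3, 0, 2, 1): 13 + 19 + 20 + (-6) = 46
σ = (3, 1, 0, 2): 13 + 1 + 6 + 28 = 48
σ = (3, 1, 2, 0): 13 + 1 + 20 + 28 = 62
σ = (3, 2, 0, 1): 13 + 24 + 6 + (-6) = 37
σ = (3, 2, 1, 0): 13 + 24 + (-1) + 28 = 64
Optimal value attained by: σ = (1, 2, 3, 0).
Answer: det⊕(G) = 68; verdict: SINGULAR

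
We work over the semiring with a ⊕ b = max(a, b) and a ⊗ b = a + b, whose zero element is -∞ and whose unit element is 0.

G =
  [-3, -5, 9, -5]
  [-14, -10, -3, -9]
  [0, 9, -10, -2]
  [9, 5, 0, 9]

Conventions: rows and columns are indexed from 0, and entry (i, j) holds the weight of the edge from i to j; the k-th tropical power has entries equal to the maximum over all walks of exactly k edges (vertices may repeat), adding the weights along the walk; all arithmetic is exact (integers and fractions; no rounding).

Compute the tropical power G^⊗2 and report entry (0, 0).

G^⊗2:
  [9, 18, 6, 7]
  [0, 6, -5, 0]
  [7, 3, 9, 7]
  [18, 14, 18, 18]
Key observation: the optimum is the walk 0->2->0, with weight 9 + 0 = 9.
Optimal value attained by: walk 0->2->0.
Answer: (G^⊗2)[0][0] = 9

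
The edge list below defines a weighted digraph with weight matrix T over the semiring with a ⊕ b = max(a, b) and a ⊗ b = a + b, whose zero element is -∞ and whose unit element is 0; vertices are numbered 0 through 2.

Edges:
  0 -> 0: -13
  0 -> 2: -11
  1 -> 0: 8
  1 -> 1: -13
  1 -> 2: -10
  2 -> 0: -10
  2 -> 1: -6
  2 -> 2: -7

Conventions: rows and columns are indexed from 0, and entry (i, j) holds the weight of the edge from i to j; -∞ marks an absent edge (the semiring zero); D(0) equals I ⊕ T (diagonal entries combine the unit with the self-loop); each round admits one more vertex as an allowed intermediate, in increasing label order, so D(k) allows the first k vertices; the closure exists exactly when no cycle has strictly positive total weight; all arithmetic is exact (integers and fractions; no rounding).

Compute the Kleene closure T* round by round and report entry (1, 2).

D(0):
  [0, -∞, -11]
  [8, 0, -10]
  [-10, -6, 0]
D(1):
  [0, -∞, -11]
  [8, 0, -3]
  [-10, -6, 0]
D(2):
  [0, -∞, -11]
  [8, 0, -3]
  [2, -6, 0]
D(3):
  [0, -17, -11]
  [8, 0, -3]
  [2, -6, 0]
Answer: T*[1][2] = -3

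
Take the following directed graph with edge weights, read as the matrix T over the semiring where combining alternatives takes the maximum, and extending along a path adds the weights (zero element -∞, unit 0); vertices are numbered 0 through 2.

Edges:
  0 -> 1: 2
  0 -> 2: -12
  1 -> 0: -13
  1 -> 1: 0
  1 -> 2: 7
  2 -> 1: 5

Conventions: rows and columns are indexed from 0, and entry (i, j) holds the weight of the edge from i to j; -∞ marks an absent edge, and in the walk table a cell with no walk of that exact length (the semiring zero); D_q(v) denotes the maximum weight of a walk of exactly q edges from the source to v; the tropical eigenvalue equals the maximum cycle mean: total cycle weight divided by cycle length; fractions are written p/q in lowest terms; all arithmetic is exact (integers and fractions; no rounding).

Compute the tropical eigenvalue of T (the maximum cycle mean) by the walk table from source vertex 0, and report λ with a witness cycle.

q=0: [0, -∞, -∞]
q=1: [-∞, 2, -12]
q=2: [-11, 2, 9]
q=3: [-11, 14, 9]
Optimal cycle mean attained by: cycle 1->2->1, total 7 + 5, length 2.
Answer: λ = 6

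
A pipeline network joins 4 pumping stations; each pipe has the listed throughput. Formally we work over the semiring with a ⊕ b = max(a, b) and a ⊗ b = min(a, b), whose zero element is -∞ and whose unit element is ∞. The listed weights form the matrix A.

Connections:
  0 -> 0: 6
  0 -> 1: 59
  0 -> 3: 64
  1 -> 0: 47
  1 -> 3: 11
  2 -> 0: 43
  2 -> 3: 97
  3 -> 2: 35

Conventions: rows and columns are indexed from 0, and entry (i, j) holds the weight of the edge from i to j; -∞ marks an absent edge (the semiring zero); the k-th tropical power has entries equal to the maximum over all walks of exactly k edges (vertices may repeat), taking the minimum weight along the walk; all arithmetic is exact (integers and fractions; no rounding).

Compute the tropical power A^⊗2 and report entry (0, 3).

A^⊗2:
  [47, 6, 35, 11]
  [6, 47, 11, 47]
  [6, 43, 35, 43]
  [35, -∞, -∞, 35]
Key observation: the optimum is the walk 0->1->3, with weight 59 min 11 = 11.
Optimal value attained by: walk 0->1->3.
Answer: (A^⊗2)[0][3] = 11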